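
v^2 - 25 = (v - 5)*(v + 5)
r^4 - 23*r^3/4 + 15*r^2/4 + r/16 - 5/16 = (r - 5)*(r - 1/2)^2*(r + 1/4)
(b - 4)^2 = b^2 - 8*b + 16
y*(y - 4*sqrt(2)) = y^2 - 4*sqrt(2)*y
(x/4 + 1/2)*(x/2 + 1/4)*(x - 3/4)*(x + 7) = x^4/8 + 35*x^3/32 + 91*x^2/64 - 55*x/64 - 21/32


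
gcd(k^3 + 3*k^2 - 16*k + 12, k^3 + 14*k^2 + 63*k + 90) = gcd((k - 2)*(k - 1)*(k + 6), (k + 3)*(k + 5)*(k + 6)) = k + 6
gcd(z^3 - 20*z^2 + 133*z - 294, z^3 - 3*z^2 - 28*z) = z - 7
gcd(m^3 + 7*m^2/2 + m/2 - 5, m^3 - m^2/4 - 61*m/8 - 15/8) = m + 5/2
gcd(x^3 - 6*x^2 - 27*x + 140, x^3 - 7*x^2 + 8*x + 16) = x - 4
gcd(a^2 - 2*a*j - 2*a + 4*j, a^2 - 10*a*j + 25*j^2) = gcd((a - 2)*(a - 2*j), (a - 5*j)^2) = 1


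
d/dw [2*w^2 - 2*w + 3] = 4*w - 2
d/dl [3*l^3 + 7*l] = 9*l^2 + 7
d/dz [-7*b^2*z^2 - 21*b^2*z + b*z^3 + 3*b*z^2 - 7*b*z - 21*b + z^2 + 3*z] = -14*b^2*z - 21*b^2 + 3*b*z^2 + 6*b*z - 7*b + 2*z + 3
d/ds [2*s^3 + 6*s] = 6*s^2 + 6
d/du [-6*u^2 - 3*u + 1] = -12*u - 3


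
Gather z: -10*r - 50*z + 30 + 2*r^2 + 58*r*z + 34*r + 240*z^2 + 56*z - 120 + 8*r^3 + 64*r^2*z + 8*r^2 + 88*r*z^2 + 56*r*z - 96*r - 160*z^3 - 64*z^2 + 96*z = 8*r^3 + 10*r^2 - 72*r - 160*z^3 + z^2*(88*r + 176) + z*(64*r^2 + 114*r + 102) - 90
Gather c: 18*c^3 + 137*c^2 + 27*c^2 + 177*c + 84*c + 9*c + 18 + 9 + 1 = 18*c^3 + 164*c^2 + 270*c + 28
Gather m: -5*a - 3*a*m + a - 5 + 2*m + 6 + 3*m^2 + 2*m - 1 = -4*a + 3*m^2 + m*(4 - 3*a)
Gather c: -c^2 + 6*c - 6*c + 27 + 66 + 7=100 - c^2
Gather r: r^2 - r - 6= r^2 - r - 6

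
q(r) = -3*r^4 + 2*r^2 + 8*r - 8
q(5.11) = -1960.42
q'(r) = -12*r^3 + 4*r + 8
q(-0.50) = -11.69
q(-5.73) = -3222.17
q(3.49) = -400.78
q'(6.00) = -2560.00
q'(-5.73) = 2242.67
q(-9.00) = -19601.00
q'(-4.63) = 1180.51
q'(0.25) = 8.81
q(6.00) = -3776.00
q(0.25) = -5.89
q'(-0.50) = 7.50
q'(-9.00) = 8720.00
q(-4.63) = -1380.79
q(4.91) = -1664.11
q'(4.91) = -1392.81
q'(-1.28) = 28.05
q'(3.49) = -488.14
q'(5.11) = -1572.75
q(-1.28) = -23.02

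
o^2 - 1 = (o - 1)*(o + 1)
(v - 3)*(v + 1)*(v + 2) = v^3 - 7*v - 6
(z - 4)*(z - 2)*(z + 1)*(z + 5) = z^4 - 23*z^2 + 18*z + 40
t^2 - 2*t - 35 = (t - 7)*(t + 5)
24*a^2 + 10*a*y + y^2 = (4*a + y)*(6*a + y)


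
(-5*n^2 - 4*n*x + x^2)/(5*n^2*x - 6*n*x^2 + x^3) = (n + x)/(x*(-n + x))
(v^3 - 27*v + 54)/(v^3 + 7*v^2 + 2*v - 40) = (v^3 - 27*v + 54)/(v^3 + 7*v^2 + 2*v - 40)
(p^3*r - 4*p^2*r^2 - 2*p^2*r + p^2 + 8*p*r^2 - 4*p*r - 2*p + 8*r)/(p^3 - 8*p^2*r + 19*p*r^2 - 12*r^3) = (p^2*r - 2*p*r + p - 2)/(p^2 - 4*p*r + 3*r^2)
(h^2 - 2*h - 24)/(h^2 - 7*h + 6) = (h + 4)/(h - 1)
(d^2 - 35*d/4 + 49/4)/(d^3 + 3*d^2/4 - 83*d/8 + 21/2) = 2*(d - 7)/(2*d^2 + 5*d - 12)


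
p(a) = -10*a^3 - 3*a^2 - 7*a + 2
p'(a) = -30*a^2 - 6*a - 7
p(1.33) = -36.14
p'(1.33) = -68.05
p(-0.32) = 4.26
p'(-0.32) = -8.15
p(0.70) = -7.80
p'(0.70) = -25.90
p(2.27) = -146.32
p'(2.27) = -175.21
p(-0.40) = 4.96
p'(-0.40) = -9.40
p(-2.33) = 128.52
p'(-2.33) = -155.89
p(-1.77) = 60.44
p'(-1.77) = -90.37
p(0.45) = -2.67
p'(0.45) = -15.78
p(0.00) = 2.00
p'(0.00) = -7.00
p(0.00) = 2.00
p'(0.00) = -7.00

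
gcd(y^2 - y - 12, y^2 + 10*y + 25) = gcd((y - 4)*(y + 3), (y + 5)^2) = 1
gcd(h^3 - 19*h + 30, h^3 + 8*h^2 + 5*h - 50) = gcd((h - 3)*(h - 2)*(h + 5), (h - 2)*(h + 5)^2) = h^2 + 3*h - 10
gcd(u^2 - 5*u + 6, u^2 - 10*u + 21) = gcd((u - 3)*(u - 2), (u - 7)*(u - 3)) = u - 3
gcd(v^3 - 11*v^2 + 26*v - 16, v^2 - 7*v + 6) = v - 1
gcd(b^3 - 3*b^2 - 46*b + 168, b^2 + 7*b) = b + 7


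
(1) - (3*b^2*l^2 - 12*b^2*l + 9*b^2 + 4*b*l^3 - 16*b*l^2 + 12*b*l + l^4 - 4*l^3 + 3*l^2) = -3*b^2*l^2 + 12*b^2*l - 9*b^2 - 4*b*l^3 + 16*b*l^2 - 12*b*l - l^4 + 4*l^3 - 3*l^2 + 1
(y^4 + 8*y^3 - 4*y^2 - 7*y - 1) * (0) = 0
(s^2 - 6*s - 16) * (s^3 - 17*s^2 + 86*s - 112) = s^5 - 23*s^4 + 172*s^3 - 356*s^2 - 704*s + 1792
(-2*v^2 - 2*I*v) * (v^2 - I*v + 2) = -2*v^4 - 6*v^2 - 4*I*v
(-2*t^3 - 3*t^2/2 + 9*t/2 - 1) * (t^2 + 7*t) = -2*t^5 - 31*t^4/2 - 6*t^3 + 61*t^2/2 - 7*t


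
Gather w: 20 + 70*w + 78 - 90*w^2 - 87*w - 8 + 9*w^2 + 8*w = -81*w^2 - 9*w + 90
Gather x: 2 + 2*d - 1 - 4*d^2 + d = -4*d^2 + 3*d + 1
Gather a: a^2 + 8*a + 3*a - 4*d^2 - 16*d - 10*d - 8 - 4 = a^2 + 11*a - 4*d^2 - 26*d - 12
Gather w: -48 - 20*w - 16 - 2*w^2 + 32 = -2*w^2 - 20*w - 32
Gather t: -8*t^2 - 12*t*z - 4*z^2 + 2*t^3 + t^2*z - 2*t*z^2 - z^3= 2*t^3 + t^2*(z - 8) + t*(-2*z^2 - 12*z) - z^3 - 4*z^2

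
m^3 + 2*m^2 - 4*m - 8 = (m - 2)*(m + 2)^2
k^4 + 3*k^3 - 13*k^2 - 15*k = k*(k - 3)*(k + 1)*(k + 5)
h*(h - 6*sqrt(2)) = h^2 - 6*sqrt(2)*h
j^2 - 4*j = j*(j - 4)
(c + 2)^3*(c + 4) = c^4 + 10*c^3 + 36*c^2 + 56*c + 32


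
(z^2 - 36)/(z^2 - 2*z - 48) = (z - 6)/(z - 8)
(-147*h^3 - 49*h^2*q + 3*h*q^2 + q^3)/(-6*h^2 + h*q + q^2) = (-49*h^2 + q^2)/(-2*h + q)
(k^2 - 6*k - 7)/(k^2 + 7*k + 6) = (k - 7)/(k + 6)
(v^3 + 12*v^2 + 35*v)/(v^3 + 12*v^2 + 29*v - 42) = v*(v + 5)/(v^2 + 5*v - 6)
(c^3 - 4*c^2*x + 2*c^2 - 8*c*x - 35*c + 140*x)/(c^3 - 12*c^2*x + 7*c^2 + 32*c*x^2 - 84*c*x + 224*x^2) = (5 - c)/(-c + 8*x)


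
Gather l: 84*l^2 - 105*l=84*l^2 - 105*l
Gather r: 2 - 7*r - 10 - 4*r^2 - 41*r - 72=-4*r^2 - 48*r - 80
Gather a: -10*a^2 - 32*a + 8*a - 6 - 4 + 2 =-10*a^2 - 24*a - 8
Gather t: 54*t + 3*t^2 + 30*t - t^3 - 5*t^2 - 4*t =-t^3 - 2*t^2 + 80*t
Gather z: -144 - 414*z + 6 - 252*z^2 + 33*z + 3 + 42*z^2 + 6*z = -210*z^2 - 375*z - 135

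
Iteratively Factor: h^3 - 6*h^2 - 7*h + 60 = (h + 3)*(h^2 - 9*h + 20) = (h - 5)*(h + 3)*(h - 4)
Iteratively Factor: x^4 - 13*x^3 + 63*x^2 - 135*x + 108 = (x - 3)*(x^3 - 10*x^2 + 33*x - 36) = (x - 3)^2*(x^2 - 7*x + 12) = (x - 3)^3*(x - 4)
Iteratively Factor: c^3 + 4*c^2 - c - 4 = (c - 1)*(c^2 + 5*c + 4) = (c - 1)*(c + 4)*(c + 1)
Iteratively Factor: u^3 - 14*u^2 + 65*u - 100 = (u - 4)*(u^2 - 10*u + 25) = (u - 5)*(u - 4)*(u - 5)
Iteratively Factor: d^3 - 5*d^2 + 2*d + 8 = (d + 1)*(d^2 - 6*d + 8) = (d - 4)*(d + 1)*(d - 2)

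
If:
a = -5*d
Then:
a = -5*d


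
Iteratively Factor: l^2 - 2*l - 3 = (l + 1)*(l - 3)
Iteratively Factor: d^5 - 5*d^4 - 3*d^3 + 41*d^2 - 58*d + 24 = (d - 1)*(d^4 - 4*d^3 - 7*d^2 + 34*d - 24) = (d - 2)*(d - 1)*(d^3 - 2*d^2 - 11*d + 12) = (d - 2)*(d - 1)^2*(d^2 - d - 12) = (d - 2)*(d - 1)^2*(d + 3)*(d - 4)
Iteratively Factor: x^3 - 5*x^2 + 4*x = (x - 4)*(x^2 - x) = (x - 4)*(x - 1)*(x)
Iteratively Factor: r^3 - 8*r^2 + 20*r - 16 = (r - 4)*(r^2 - 4*r + 4) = (r - 4)*(r - 2)*(r - 2)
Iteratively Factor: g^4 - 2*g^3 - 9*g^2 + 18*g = (g - 2)*(g^3 - 9*g) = (g - 3)*(g - 2)*(g^2 + 3*g) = g*(g - 3)*(g - 2)*(g + 3)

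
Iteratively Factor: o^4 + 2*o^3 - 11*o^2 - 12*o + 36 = (o + 3)*(o^3 - o^2 - 8*o + 12) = (o - 2)*(o + 3)*(o^2 + o - 6) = (o - 2)*(o + 3)^2*(o - 2)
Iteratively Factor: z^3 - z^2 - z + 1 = (z + 1)*(z^2 - 2*z + 1) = (z - 1)*(z + 1)*(z - 1)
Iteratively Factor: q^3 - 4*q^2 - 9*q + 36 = (q - 4)*(q^2 - 9) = (q - 4)*(q + 3)*(q - 3)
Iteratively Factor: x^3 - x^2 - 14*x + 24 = (x - 2)*(x^2 + x - 12) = (x - 3)*(x - 2)*(x + 4)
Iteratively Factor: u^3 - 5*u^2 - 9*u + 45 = (u - 5)*(u^2 - 9) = (u - 5)*(u + 3)*(u - 3)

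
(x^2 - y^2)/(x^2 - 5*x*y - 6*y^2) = (x - y)/(x - 6*y)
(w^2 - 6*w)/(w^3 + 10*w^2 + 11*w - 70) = w*(w - 6)/(w^3 + 10*w^2 + 11*w - 70)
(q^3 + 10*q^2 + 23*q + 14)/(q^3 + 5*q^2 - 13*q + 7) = (q^2 + 3*q + 2)/(q^2 - 2*q + 1)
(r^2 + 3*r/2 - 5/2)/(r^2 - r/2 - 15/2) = (r - 1)/(r - 3)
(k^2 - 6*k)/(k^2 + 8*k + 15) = k*(k - 6)/(k^2 + 8*k + 15)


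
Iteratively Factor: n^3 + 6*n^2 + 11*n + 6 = (n + 3)*(n^2 + 3*n + 2) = (n + 2)*(n + 3)*(n + 1)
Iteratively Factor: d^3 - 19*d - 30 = (d - 5)*(d^2 + 5*d + 6) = (d - 5)*(d + 3)*(d + 2)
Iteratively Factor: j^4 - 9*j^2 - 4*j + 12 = (j - 3)*(j^3 + 3*j^2 - 4) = (j - 3)*(j + 2)*(j^2 + j - 2) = (j - 3)*(j + 2)^2*(j - 1)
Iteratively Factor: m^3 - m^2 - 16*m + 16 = (m + 4)*(m^2 - 5*m + 4) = (m - 1)*(m + 4)*(m - 4)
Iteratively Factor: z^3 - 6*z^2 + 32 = (z - 4)*(z^2 - 2*z - 8) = (z - 4)*(z + 2)*(z - 4)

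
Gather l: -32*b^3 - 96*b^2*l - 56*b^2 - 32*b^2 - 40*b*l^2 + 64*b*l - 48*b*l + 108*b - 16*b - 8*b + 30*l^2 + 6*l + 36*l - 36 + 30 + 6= -32*b^3 - 88*b^2 + 84*b + l^2*(30 - 40*b) + l*(-96*b^2 + 16*b + 42)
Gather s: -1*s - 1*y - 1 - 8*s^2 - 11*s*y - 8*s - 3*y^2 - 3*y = -8*s^2 + s*(-11*y - 9) - 3*y^2 - 4*y - 1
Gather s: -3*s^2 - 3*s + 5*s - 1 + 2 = -3*s^2 + 2*s + 1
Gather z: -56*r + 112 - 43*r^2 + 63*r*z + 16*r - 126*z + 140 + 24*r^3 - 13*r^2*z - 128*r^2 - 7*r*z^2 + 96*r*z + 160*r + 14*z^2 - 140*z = 24*r^3 - 171*r^2 + 120*r + z^2*(14 - 7*r) + z*(-13*r^2 + 159*r - 266) + 252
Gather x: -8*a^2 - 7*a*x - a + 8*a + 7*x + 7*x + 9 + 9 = -8*a^2 + 7*a + x*(14 - 7*a) + 18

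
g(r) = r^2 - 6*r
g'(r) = 2*r - 6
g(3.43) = -8.82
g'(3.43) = 0.86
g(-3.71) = 36.02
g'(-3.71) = -13.42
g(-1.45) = 10.80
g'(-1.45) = -8.90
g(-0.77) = 5.21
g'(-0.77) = -7.54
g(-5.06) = 55.96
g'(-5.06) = -16.12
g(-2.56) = 21.91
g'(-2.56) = -11.12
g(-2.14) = 17.42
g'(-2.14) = -10.28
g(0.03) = -0.18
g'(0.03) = -5.94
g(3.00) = -9.00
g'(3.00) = 0.00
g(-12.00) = 216.00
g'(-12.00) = -30.00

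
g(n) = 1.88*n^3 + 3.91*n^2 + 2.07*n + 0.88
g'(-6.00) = 158.19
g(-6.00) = -276.86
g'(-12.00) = 720.39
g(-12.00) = -2709.56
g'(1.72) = 32.21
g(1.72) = 25.57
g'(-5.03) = 105.43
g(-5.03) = -149.86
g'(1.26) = 20.88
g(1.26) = 13.46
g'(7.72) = 398.58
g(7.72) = 1114.88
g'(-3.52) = 44.43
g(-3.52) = -39.95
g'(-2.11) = 10.68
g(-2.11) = -3.74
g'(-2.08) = 10.21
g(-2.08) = -3.43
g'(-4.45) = 78.96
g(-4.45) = -96.57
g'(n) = 5.64*n^2 + 7.82*n + 2.07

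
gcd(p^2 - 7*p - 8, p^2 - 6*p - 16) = p - 8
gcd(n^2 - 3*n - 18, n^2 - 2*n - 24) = n - 6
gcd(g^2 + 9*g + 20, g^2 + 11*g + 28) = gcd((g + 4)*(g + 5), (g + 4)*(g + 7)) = g + 4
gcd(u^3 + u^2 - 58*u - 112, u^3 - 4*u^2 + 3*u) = 1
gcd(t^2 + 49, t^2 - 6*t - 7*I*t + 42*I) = t - 7*I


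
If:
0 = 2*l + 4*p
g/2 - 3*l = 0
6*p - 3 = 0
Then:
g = -6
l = -1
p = 1/2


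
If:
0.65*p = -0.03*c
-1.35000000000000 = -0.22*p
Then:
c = -132.95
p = 6.14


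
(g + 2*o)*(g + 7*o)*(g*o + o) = g^3*o + 9*g^2*o^2 + g^2*o + 14*g*o^3 + 9*g*o^2 + 14*o^3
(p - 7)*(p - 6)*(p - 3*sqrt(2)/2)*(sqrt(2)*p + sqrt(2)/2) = sqrt(2)*p^4 - 25*sqrt(2)*p^3/2 - 3*p^3 + 75*p^2/2 + 71*sqrt(2)*p^2/2 - 213*p/2 + 21*sqrt(2)*p - 63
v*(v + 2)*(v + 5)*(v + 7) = v^4 + 14*v^3 + 59*v^2 + 70*v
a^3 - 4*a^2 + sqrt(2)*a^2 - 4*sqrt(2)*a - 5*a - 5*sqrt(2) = (a - 5)*(a + 1)*(a + sqrt(2))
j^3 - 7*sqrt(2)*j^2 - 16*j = j*(j - 8*sqrt(2))*(j + sqrt(2))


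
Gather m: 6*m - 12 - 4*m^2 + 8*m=-4*m^2 + 14*m - 12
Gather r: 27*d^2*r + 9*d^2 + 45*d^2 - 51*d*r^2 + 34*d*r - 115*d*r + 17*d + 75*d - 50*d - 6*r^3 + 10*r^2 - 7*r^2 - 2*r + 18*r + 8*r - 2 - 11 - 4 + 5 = 54*d^2 + 42*d - 6*r^3 + r^2*(3 - 51*d) + r*(27*d^2 - 81*d + 24) - 12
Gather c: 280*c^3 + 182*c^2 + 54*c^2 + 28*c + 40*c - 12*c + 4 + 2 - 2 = 280*c^3 + 236*c^2 + 56*c + 4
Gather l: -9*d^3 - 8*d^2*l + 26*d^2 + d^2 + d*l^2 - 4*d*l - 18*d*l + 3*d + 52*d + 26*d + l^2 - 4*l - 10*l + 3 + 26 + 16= -9*d^3 + 27*d^2 + 81*d + l^2*(d + 1) + l*(-8*d^2 - 22*d - 14) + 45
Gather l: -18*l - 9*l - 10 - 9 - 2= -27*l - 21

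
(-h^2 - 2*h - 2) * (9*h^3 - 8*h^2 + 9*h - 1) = -9*h^5 - 10*h^4 - 11*h^3 - h^2 - 16*h + 2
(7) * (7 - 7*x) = 49 - 49*x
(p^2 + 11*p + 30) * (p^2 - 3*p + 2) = p^4 + 8*p^3 - p^2 - 68*p + 60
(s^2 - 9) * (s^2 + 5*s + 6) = s^4 + 5*s^3 - 3*s^2 - 45*s - 54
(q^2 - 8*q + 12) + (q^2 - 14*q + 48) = 2*q^2 - 22*q + 60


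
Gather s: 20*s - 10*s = 10*s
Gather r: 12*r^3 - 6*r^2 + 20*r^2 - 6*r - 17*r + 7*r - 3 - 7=12*r^3 + 14*r^2 - 16*r - 10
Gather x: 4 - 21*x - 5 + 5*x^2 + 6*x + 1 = 5*x^2 - 15*x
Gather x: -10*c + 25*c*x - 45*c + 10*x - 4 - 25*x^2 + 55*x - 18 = -55*c - 25*x^2 + x*(25*c + 65) - 22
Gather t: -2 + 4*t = 4*t - 2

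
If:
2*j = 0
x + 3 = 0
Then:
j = 0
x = -3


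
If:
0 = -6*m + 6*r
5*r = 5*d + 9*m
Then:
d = -4*r/5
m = r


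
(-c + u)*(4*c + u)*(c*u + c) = -4*c^3*u - 4*c^3 + 3*c^2*u^2 + 3*c^2*u + c*u^3 + c*u^2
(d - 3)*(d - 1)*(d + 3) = d^3 - d^2 - 9*d + 9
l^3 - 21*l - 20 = (l - 5)*(l + 1)*(l + 4)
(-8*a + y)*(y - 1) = -8*a*y + 8*a + y^2 - y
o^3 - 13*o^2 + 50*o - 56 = (o - 7)*(o - 4)*(o - 2)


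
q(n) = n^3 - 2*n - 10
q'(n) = 3*n^2 - 2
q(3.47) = 24.84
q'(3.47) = 34.12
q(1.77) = -7.99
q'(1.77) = 7.40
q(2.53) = 1.13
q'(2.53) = 17.20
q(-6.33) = -250.98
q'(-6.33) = 118.21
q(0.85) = -11.09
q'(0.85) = 0.17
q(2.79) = 6.14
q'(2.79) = 21.35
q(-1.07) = -9.09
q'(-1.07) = 1.43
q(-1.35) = -9.76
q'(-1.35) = 3.47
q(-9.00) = -721.00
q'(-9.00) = 241.00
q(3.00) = 11.00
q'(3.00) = 25.00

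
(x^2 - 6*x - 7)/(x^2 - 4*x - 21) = (x + 1)/(x + 3)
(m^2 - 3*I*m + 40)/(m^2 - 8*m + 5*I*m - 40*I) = (m - 8*I)/(m - 8)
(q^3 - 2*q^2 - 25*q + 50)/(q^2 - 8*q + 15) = (q^2 + 3*q - 10)/(q - 3)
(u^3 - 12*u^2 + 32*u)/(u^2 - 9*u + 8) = u*(u - 4)/(u - 1)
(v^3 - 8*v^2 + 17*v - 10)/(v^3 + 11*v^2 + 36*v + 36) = (v^3 - 8*v^2 + 17*v - 10)/(v^3 + 11*v^2 + 36*v + 36)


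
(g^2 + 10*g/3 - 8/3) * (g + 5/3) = g^3 + 5*g^2 + 26*g/9 - 40/9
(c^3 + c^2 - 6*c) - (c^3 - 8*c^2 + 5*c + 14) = 9*c^2 - 11*c - 14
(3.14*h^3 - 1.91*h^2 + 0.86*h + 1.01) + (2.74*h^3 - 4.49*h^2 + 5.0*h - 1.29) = 5.88*h^3 - 6.4*h^2 + 5.86*h - 0.28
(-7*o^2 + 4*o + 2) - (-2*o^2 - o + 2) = -5*o^2 + 5*o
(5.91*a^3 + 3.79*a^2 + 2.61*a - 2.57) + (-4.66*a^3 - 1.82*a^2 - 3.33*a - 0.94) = 1.25*a^3 + 1.97*a^2 - 0.72*a - 3.51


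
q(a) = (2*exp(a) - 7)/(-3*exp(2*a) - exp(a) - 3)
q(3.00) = -0.03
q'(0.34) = -0.79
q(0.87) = 0.10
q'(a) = (2*exp(a) - 7)*(6*exp(2*a) + exp(a))/(-3*exp(2*a) - exp(a) - 3)^2 + 2*exp(a)/(-3*exp(2*a) - exp(a) - 3)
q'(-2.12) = -0.22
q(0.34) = 0.41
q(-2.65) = 2.22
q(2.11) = -0.04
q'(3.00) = 0.02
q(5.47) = -0.00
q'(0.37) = -0.77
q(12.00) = 0.00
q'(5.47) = 0.00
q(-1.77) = 2.04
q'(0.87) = -0.37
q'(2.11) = 0.01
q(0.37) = 0.38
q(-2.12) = 2.14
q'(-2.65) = -0.12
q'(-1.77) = -0.32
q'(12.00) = 0.00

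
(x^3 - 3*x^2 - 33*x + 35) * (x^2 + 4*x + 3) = x^5 + x^4 - 42*x^3 - 106*x^2 + 41*x + 105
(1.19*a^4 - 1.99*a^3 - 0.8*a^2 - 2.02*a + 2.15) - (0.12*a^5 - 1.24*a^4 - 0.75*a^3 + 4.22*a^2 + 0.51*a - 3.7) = -0.12*a^5 + 2.43*a^4 - 1.24*a^3 - 5.02*a^2 - 2.53*a + 5.85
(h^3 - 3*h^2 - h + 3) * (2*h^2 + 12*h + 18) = 2*h^5 + 6*h^4 - 20*h^3 - 60*h^2 + 18*h + 54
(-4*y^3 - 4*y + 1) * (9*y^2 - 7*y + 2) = -36*y^5 + 28*y^4 - 44*y^3 + 37*y^2 - 15*y + 2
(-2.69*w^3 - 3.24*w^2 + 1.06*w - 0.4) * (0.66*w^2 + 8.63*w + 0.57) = -1.7754*w^5 - 25.3531*w^4 - 28.7949*w^3 + 7.037*w^2 - 2.8478*w - 0.228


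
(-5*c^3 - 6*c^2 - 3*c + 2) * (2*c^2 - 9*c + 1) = -10*c^5 + 33*c^4 + 43*c^3 + 25*c^2 - 21*c + 2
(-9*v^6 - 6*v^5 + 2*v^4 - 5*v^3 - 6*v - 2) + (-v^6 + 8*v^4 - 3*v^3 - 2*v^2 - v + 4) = -10*v^6 - 6*v^5 + 10*v^4 - 8*v^3 - 2*v^2 - 7*v + 2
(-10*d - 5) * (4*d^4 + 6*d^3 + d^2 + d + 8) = -40*d^5 - 80*d^4 - 40*d^3 - 15*d^2 - 85*d - 40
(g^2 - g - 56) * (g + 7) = g^3 + 6*g^2 - 63*g - 392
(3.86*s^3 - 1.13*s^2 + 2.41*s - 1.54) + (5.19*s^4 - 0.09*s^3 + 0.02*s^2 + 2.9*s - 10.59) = 5.19*s^4 + 3.77*s^3 - 1.11*s^2 + 5.31*s - 12.13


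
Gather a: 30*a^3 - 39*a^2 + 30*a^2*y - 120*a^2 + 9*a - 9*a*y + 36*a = 30*a^3 + a^2*(30*y - 159) + a*(45 - 9*y)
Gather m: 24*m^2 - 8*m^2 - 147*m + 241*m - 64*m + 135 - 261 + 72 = 16*m^2 + 30*m - 54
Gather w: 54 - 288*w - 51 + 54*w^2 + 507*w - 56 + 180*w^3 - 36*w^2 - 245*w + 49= 180*w^3 + 18*w^2 - 26*w - 4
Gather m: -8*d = -8*d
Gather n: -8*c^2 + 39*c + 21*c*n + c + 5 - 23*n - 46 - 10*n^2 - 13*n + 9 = -8*c^2 + 40*c - 10*n^2 + n*(21*c - 36) - 32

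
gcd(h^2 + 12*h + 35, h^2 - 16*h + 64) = 1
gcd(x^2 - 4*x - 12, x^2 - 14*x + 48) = x - 6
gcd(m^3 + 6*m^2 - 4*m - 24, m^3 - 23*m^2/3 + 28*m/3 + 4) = m - 2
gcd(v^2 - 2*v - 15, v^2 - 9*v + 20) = v - 5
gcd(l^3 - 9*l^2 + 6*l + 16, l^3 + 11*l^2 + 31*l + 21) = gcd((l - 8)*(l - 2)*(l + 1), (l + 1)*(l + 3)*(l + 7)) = l + 1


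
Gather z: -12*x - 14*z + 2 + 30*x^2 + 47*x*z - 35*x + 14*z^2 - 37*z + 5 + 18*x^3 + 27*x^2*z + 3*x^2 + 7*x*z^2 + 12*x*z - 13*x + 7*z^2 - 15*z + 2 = 18*x^3 + 33*x^2 - 60*x + z^2*(7*x + 21) + z*(27*x^2 + 59*x - 66) + 9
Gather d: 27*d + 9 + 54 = 27*d + 63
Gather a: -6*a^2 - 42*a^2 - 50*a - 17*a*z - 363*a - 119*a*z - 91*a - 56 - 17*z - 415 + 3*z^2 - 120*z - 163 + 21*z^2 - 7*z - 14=-48*a^2 + a*(-136*z - 504) + 24*z^2 - 144*z - 648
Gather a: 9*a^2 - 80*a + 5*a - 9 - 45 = 9*a^2 - 75*a - 54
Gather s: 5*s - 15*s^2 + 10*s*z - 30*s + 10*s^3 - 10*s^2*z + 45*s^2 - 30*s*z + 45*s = 10*s^3 + s^2*(30 - 10*z) + s*(20 - 20*z)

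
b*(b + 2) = b^2 + 2*b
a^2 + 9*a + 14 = (a + 2)*(a + 7)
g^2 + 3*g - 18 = (g - 3)*(g + 6)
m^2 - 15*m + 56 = (m - 8)*(m - 7)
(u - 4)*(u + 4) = u^2 - 16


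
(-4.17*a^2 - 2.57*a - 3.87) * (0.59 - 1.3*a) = 5.421*a^3 + 0.8807*a^2 + 3.5147*a - 2.2833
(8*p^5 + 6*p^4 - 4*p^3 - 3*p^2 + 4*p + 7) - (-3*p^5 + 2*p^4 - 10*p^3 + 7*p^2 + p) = 11*p^5 + 4*p^4 + 6*p^3 - 10*p^2 + 3*p + 7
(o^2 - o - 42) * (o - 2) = o^3 - 3*o^2 - 40*o + 84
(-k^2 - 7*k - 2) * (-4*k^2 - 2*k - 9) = 4*k^4 + 30*k^3 + 31*k^2 + 67*k + 18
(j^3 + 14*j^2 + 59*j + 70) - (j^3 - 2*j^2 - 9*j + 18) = 16*j^2 + 68*j + 52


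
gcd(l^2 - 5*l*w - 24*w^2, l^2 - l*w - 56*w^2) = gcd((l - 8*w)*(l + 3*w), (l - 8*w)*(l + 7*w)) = -l + 8*w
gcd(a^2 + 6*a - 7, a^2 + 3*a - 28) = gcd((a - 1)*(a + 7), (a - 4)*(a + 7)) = a + 7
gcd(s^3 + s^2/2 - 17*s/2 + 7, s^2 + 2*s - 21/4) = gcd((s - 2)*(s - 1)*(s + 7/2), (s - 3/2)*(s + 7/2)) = s + 7/2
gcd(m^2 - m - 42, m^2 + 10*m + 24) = m + 6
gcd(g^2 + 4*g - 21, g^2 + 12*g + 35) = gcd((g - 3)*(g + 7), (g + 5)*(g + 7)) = g + 7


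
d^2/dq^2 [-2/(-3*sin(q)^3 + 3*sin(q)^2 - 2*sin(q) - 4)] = 2*(-81*sin(q)^6 + 99*sin(q)^5 + 60*sin(q)^4 - 18*sin(q)^3 + 38*sin(q)^2 - 100*sin(q) + 32)/(3*sin(q)^3 - 3*sin(q)^2 + 2*sin(q) + 4)^3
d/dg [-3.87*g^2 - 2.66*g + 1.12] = -7.74*g - 2.66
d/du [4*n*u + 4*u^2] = 4*n + 8*u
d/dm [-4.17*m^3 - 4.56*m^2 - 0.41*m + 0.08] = -12.51*m^2 - 9.12*m - 0.41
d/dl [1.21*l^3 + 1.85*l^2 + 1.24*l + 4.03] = 3.63*l^2 + 3.7*l + 1.24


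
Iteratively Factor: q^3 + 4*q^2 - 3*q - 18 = (q + 3)*(q^2 + q - 6) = (q - 2)*(q + 3)*(q + 3)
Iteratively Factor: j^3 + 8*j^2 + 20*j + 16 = (j + 4)*(j^2 + 4*j + 4) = (j + 2)*(j + 4)*(j + 2)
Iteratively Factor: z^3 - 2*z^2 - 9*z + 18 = (z - 3)*(z^2 + z - 6) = (z - 3)*(z + 3)*(z - 2)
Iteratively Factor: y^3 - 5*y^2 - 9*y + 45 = (y - 5)*(y^2 - 9) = (y - 5)*(y + 3)*(y - 3)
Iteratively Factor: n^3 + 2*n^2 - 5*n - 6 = (n + 1)*(n^2 + n - 6) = (n + 1)*(n + 3)*(n - 2)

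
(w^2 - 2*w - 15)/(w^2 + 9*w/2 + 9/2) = 2*(w - 5)/(2*w + 3)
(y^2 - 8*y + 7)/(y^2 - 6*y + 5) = (y - 7)/(y - 5)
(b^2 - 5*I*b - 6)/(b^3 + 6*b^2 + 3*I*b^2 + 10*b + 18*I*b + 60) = (b - 3*I)/(b^2 + b*(6 + 5*I) + 30*I)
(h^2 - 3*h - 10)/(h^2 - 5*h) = (h + 2)/h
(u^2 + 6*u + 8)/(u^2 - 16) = (u + 2)/(u - 4)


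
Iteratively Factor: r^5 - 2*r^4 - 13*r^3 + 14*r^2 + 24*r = (r - 2)*(r^4 - 13*r^2 - 12*r) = (r - 4)*(r - 2)*(r^3 + 4*r^2 + 3*r) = (r - 4)*(r - 2)*(r + 1)*(r^2 + 3*r) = (r - 4)*(r - 2)*(r + 1)*(r + 3)*(r)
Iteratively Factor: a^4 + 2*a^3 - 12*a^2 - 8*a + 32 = (a + 2)*(a^3 - 12*a + 16) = (a - 2)*(a + 2)*(a^2 + 2*a - 8) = (a - 2)*(a + 2)*(a + 4)*(a - 2)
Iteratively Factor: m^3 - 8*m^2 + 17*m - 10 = (m - 5)*(m^2 - 3*m + 2) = (m - 5)*(m - 1)*(m - 2)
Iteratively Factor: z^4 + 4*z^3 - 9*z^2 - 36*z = (z + 4)*(z^3 - 9*z) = (z + 3)*(z + 4)*(z^2 - 3*z) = (z - 3)*(z + 3)*(z + 4)*(z)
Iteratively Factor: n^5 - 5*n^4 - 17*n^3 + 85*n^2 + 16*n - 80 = (n - 5)*(n^4 - 17*n^2 + 16) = (n - 5)*(n + 1)*(n^3 - n^2 - 16*n + 16) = (n - 5)*(n - 1)*(n + 1)*(n^2 - 16) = (n - 5)*(n - 4)*(n - 1)*(n + 1)*(n + 4)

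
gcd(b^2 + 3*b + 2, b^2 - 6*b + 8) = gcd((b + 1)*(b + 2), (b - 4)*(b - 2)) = 1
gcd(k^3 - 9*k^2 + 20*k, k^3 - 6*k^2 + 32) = k - 4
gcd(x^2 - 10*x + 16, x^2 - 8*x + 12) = x - 2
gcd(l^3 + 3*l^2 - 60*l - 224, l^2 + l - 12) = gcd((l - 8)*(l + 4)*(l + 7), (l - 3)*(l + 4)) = l + 4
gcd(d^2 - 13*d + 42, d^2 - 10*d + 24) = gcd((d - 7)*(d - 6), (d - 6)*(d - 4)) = d - 6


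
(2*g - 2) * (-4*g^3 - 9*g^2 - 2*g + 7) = -8*g^4 - 10*g^3 + 14*g^2 + 18*g - 14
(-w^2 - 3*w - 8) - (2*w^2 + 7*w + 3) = -3*w^2 - 10*w - 11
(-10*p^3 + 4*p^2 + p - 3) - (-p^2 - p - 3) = -10*p^3 + 5*p^2 + 2*p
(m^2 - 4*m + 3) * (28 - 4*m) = -4*m^3 + 44*m^2 - 124*m + 84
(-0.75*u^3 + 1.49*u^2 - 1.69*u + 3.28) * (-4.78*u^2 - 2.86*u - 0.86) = 3.585*u^5 - 4.9772*u^4 + 4.4618*u^3 - 12.1264*u^2 - 7.9274*u - 2.8208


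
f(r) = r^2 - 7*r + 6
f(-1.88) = 22.69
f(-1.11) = 15.00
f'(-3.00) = -13.00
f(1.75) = -3.19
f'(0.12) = -6.76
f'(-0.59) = -8.18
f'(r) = 2*r - 7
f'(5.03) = 3.06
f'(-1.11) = -9.22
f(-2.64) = 31.45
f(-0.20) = 7.44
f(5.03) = -3.91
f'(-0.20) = -7.40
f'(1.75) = -3.50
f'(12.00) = 17.00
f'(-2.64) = -12.28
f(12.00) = 66.00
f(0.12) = 5.17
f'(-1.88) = -10.76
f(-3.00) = 36.00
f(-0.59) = 10.48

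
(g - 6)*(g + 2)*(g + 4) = g^3 - 28*g - 48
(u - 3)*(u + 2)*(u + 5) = u^3 + 4*u^2 - 11*u - 30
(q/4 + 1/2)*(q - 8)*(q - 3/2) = q^3/4 - 15*q^2/8 - 7*q/4 + 6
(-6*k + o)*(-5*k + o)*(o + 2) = 30*k^2*o + 60*k^2 - 11*k*o^2 - 22*k*o + o^3 + 2*o^2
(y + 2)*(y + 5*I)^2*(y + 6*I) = y^4 + 2*y^3 + 16*I*y^3 - 85*y^2 + 32*I*y^2 - 170*y - 150*I*y - 300*I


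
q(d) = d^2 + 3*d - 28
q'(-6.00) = -9.00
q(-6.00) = -10.00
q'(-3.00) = -3.00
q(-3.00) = -28.00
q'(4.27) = 11.54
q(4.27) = 3.04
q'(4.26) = 11.52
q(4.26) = 2.93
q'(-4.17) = -5.34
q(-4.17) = -23.12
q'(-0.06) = 2.88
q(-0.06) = -28.18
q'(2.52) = 8.04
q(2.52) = -14.09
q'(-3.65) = -4.30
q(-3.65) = -25.63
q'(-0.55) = 1.90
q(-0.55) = -29.35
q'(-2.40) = -1.80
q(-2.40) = -29.44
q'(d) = 2*d + 3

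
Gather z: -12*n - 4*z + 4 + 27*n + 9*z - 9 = 15*n + 5*z - 5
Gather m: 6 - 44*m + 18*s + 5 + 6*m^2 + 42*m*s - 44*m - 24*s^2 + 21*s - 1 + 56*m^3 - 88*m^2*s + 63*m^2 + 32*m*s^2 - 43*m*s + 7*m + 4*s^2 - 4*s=56*m^3 + m^2*(69 - 88*s) + m*(32*s^2 - s - 81) - 20*s^2 + 35*s + 10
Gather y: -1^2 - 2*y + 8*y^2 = 8*y^2 - 2*y - 1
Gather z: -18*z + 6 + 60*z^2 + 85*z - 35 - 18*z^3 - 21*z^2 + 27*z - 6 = -18*z^3 + 39*z^2 + 94*z - 35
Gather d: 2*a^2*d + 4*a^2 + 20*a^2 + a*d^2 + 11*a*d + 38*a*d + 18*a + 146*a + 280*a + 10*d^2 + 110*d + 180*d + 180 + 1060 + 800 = 24*a^2 + 444*a + d^2*(a + 10) + d*(2*a^2 + 49*a + 290) + 2040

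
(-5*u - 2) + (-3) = -5*u - 5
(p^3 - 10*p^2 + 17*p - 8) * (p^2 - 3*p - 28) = p^5 - 13*p^4 + 19*p^3 + 221*p^2 - 452*p + 224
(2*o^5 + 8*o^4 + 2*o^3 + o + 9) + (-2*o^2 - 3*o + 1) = 2*o^5 + 8*o^4 + 2*o^3 - 2*o^2 - 2*o + 10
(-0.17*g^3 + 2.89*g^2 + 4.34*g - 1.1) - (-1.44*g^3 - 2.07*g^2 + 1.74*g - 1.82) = 1.27*g^3 + 4.96*g^2 + 2.6*g + 0.72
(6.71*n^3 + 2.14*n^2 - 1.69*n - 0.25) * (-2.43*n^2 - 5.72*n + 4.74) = -16.3053*n^5 - 43.5814*n^4 + 23.6713*n^3 + 20.4179*n^2 - 6.5806*n - 1.185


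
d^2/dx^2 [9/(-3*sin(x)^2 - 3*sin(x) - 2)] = 27*(12*sin(x)^4 + 9*sin(x)^3 - 23*sin(x)^2 - 20*sin(x) - 2)/(3*sin(x)^2 + 3*sin(x) + 2)^3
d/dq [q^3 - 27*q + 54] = 3*q^2 - 27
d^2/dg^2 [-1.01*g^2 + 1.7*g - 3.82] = -2.02000000000000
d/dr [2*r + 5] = 2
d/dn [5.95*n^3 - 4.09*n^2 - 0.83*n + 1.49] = 17.85*n^2 - 8.18*n - 0.83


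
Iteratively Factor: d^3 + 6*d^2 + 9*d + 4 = (d + 1)*(d^2 + 5*d + 4) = (d + 1)^2*(d + 4)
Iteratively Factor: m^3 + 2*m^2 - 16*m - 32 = (m + 4)*(m^2 - 2*m - 8) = (m + 2)*(m + 4)*(m - 4)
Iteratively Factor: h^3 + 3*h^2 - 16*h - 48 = (h + 4)*(h^2 - h - 12) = (h + 3)*(h + 4)*(h - 4)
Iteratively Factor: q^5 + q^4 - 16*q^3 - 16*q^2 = (q + 1)*(q^4 - 16*q^2) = q*(q + 1)*(q^3 - 16*q) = q^2*(q + 1)*(q^2 - 16) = q^2*(q + 1)*(q + 4)*(q - 4)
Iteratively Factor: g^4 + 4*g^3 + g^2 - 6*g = (g)*(g^3 + 4*g^2 + g - 6) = g*(g + 2)*(g^2 + 2*g - 3) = g*(g + 2)*(g + 3)*(g - 1)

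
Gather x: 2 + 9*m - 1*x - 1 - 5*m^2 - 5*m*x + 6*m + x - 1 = -5*m^2 - 5*m*x + 15*m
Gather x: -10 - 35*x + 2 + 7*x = -28*x - 8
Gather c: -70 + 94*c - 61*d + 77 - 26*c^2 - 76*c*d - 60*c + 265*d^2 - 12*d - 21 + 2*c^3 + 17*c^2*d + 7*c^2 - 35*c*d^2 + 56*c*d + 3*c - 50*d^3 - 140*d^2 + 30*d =2*c^3 + c^2*(17*d - 19) + c*(-35*d^2 - 20*d + 37) - 50*d^3 + 125*d^2 - 43*d - 14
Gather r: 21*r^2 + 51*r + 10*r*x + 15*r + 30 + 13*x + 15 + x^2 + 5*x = 21*r^2 + r*(10*x + 66) + x^2 + 18*x + 45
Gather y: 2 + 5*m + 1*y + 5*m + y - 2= 10*m + 2*y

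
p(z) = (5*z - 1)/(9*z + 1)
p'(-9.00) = 0.00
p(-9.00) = 0.58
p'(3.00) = 0.02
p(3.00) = 0.50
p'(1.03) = 0.13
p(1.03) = 0.40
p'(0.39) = 0.69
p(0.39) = 0.21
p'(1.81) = 0.05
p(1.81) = 0.47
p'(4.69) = 0.01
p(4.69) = 0.52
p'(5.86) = 0.00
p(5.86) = 0.53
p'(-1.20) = 0.15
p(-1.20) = 0.71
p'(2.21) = 0.03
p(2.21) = 0.48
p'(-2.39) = 0.03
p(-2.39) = 0.63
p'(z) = -9*(5*z - 1)/(9*z + 1)^2 + 5/(9*z + 1)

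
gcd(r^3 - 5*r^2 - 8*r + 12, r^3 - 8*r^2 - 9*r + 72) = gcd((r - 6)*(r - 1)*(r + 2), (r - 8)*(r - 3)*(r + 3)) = 1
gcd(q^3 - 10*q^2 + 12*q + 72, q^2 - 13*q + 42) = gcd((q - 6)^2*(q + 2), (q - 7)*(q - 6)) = q - 6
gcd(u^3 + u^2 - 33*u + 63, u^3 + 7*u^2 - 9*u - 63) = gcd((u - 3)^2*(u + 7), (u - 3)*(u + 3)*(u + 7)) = u^2 + 4*u - 21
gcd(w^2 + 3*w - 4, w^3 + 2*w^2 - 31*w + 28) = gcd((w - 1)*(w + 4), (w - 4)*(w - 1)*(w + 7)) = w - 1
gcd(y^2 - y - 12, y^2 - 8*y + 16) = y - 4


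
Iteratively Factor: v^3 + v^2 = (v)*(v^2 + v) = v*(v + 1)*(v)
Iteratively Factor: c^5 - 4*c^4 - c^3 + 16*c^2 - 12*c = (c - 1)*(c^4 - 3*c^3 - 4*c^2 + 12*c) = (c - 2)*(c - 1)*(c^3 - c^2 - 6*c) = (c - 2)*(c - 1)*(c + 2)*(c^2 - 3*c) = c*(c - 2)*(c - 1)*(c + 2)*(c - 3)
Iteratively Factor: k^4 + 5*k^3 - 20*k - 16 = (k + 4)*(k^3 + k^2 - 4*k - 4) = (k + 2)*(k + 4)*(k^2 - k - 2) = (k - 2)*(k + 2)*(k + 4)*(k + 1)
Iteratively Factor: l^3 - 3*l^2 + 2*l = (l)*(l^2 - 3*l + 2) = l*(l - 1)*(l - 2)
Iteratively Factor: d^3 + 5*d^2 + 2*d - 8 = (d + 4)*(d^2 + d - 2) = (d - 1)*(d + 4)*(d + 2)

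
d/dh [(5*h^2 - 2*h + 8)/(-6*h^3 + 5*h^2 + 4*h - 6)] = 2*(15*h^4 - 12*h^3 + 87*h^2 - 70*h - 10)/(36*h^6 - 60*h^5 - 23*h^4 + 112*h^3 - 44*h^2 - 48*h + 36)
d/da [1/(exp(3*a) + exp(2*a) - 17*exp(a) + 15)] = (-3*exp(2*a) - 2*exp(a) + 17)*exp(a)/(exp(3*a) + exp(2*a) - 17*exp(a) + 15)^2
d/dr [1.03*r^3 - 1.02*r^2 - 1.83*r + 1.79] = 3.09*r^2 - 2.04*r - 1.83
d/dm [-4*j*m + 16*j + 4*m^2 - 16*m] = -4*j + 8*m - 16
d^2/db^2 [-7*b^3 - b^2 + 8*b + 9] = -42*b - 2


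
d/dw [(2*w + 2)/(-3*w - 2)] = 2/(3*w + 2)^2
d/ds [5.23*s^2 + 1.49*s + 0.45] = 10.46*s + 1.49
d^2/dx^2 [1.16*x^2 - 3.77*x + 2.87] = 2.32000000000000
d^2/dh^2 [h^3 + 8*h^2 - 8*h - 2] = 6*h + 16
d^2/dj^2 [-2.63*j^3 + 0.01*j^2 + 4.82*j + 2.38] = 0.02 - 15.78*j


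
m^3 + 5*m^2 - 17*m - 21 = (m - 3)*(m + 1)*(m + 7)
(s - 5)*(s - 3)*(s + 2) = s^3 - 6*s^2 - s + 30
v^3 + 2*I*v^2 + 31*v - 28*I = (v - 4*I)*(v - I)*(v + 7*I)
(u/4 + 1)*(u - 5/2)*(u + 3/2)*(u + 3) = u^4/4 + 3*u^3/2 + 5*u^2/16 - 153*u/16 - 45/4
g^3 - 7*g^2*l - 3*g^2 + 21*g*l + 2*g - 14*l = (g - 2)*(g - 1)*(g - 7*l)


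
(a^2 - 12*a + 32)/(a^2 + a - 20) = (a - 8)/(a + 5)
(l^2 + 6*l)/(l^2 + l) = (l + 6)/(l + 1)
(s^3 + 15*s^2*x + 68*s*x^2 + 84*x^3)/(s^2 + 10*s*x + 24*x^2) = (s^2 + 9*s*x + 14*x^2)/(s + 4*x)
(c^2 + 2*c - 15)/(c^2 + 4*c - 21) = (c + 5)/(c + 7)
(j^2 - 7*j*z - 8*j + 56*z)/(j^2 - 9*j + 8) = (j - 7*z)/(j - 1)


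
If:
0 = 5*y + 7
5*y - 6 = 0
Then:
No Solution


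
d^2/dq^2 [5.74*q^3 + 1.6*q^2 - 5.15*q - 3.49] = 34.44*q + 3.2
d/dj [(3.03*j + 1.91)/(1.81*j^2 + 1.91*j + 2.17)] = (-5.4843*j^2 - 6.9142*j + 2.927)/(3.2761*j^4 + 6.9142*j^3 + 11.5035*j^2 + 8.2894*j + 4.7089)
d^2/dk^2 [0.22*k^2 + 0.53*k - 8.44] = 0.440000000000000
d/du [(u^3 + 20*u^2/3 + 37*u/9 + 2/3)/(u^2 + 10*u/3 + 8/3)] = (27*u^4 + 180*u^3 + 705*u^2 + 924*u + 236)/(3*(9*u^4 + 60*u^3 + 148*u^2 + 160*u + 64))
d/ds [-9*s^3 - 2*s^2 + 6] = s*(-27*s - 4)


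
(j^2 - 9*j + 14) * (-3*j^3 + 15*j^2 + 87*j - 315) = -3*j^5 + 42*j^4 - 90*j^3 - 888*j^2 + 4053*j - 4410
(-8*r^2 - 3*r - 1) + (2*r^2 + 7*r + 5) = -6*r^2 + 4*r + 4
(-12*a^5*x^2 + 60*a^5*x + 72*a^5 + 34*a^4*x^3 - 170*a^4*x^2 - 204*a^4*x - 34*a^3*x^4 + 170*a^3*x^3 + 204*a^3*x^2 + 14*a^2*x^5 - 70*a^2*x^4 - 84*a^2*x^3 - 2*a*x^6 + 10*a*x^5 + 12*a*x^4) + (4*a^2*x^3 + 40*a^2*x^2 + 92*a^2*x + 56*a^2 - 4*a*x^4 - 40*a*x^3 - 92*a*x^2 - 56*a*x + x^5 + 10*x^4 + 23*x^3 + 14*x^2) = -12*a^5*x^2 + 60*a^5*x + 72*a^5 + 34*a^4*x^3 - 170*a^4*x^2 - 204*a^4*x - 34*a^3*x^4 + 170*a^3*x^3 + 204*a^3*x^2 + 14*a^2*x^5 - 70*a^2*x^4 - 80*a^2*x^3 + 40*a^2*x^2 + 92*a^2*x + 56*a^2 - 2*a*x^6 + 10*a*x^5 + 8*a*x^4 - 40*a*x^3 - 92*a*x^2 - 56*a*x + x^5 + 10*x^4 + 23*x^3 + 14*x^2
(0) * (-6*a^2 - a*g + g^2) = 0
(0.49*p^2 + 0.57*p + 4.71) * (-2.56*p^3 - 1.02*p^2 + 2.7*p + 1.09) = -1.2544*p^5 - 1.959*p^4 - 11.316*p^3 - 2.7311*p^2 + 13.3383*p + 5.1339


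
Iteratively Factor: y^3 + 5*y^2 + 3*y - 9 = (y + 3)*(y^2 + 2*y - 3) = (y + 3)^2*(y - 1)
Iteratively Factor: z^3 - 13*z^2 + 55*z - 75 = (z - 3)*(z^2 - 10*z + 25) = (z - 5)*(z - 3)*(z - 5)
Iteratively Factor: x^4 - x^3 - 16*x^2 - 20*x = (x + 2)*(x^3 - 3*x^2 - 10*x) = (x + 2)^2*(x^2 - 5*x) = x*(x + 2)^2*(x - 5)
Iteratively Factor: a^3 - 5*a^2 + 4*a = (a - 4)*(a^2 - a) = a*(a - 4)*(a - 1)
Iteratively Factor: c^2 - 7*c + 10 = (c - 2)*(c - 5)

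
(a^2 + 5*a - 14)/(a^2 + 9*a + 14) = (a - 2)/(a + 2)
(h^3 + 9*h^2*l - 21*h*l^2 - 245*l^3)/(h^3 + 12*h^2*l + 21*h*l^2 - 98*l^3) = (h - 5*l)/(h - 2*l)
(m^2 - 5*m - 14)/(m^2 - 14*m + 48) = (m^2 - 5*m - 14)/(m^2 - 14*m + 48)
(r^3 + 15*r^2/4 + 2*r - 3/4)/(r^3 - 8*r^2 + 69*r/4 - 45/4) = (4*r^3 + 15*r^2 + 8*r - 3)/(4*r^3 - 32*r^2 + 69*r - 45)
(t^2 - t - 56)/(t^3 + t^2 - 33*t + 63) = (t - 8)/(t^2 - 6*t + 9)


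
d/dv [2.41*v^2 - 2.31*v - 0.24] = 4.82*v - 2.31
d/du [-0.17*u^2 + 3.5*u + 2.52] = 3.5 - 0.34*u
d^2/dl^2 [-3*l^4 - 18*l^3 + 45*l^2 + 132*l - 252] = -36*l^2 - 108*l + 90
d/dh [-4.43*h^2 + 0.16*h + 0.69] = 0.16 - 8.86*h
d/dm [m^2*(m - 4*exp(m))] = m*(-4*m*exp(m) + 3*m - 8*exp(m))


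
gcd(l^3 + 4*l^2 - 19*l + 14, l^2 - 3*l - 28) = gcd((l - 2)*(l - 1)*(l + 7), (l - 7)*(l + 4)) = 1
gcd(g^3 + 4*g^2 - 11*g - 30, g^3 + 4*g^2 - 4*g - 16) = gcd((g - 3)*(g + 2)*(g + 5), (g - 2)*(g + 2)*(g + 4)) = g + 2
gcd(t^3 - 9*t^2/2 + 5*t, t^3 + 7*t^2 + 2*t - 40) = t - 2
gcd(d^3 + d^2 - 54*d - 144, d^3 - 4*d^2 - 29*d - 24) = d^2 - 5*d - 24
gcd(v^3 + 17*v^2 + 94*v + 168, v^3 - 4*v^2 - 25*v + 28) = v + 4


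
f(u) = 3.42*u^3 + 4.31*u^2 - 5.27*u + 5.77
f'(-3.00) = 61.21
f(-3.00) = -31.97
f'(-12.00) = 1368.73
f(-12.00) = -5220.11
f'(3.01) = 113.63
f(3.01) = 122.22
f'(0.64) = 4.45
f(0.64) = 5.06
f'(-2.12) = 22.57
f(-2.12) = 3.73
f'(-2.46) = 35.61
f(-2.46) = -6.10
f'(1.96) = 51.04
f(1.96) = 37.75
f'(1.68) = 38.17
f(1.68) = 25.30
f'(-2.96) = 59.11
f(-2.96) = -29.56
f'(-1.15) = -1.61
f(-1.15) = 12.33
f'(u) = 10.26*u^2 + 8.62*u - 5.27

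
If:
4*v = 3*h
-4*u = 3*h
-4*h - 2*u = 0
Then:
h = 0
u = 0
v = 0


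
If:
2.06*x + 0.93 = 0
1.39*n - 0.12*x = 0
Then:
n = -0.04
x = -0.45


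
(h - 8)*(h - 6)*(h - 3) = h^3 - 17*h^2 + 90*h - 144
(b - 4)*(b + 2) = b^2 - 2*b - 8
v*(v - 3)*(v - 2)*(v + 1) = v^4 - 4*v^3 + v^2 + 6*v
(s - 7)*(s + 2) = s^2 - 5*s - 14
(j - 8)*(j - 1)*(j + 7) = j^3 - 2*j^2 - 55*j + 56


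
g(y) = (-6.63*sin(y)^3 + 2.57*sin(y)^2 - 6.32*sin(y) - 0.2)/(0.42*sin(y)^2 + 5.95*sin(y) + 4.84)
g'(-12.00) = -0.65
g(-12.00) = -0.48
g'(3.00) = 0.85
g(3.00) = -0.19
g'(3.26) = 1.93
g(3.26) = 0.14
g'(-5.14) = -0.49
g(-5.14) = -0.83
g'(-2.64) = 10.36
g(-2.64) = 2.01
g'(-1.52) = -6.17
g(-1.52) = -22.36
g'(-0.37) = -5.58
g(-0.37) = 1.00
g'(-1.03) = -13595.84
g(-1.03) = 236.30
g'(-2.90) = 3.18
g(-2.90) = 0.45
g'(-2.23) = 231.72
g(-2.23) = 24.25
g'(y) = (-0.84*sin(y)*cos(y) - 5.95*cos(y))*(-6.63*sin(y)^3 + 2.57*sin(y)^2 - 6.32*sin(y) - 0.2)/(0.42*sin(y)^2 + 5.95*sin(y) + 4.84)^2 + (-19.89*sin(y)^2*cos(y) + 5.14*sin(y)*cos(y) - 6.32*cos(y))/(0.42*sin(y)^2 + 5.95*sin(y) + 4.84)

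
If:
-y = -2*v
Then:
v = y/2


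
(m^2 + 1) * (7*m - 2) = 7*m^3 - 2*m^2 + 7*m - 2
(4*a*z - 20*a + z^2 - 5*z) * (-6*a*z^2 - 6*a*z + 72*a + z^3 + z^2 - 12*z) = -24*a^2*z^3 + 96*a^2*z^2 + 408*a^2*z - 1440*a^2 - 2*a*z^4 + 8*a*z^3 + 34*a*z^2 - 120*a*z + z^5 - 4*z^4 - 17*z^3 + 60*z^2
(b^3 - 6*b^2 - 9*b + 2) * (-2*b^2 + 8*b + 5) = -2*b^5 + 20*b^4 - 25*b^3 - 106*b^2 - 29*b + 10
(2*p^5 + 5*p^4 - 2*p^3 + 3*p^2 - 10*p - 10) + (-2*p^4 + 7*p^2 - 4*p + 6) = 2*p^5 + 3*p^4 - 2*p^3 + 10*p^2 - 14*p - 4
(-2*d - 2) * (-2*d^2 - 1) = 4*d^3 + 4*d^2 + 2*d + 2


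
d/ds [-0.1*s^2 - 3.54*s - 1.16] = -0.2*s - 3.54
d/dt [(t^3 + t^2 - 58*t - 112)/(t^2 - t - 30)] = (t^4 - 2*t^3 - 33*t^2 + 164*t + 1628)/(t^4 - 2*t^3 - 59*t^2 + 60*t + 900)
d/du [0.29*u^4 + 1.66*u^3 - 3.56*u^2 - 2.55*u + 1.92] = 1.16*u^3 + 4.98*u^2 - 7.12*u - 2.55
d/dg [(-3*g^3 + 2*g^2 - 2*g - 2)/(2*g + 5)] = (-12*g^3 - 41*g^2 + 20*g - 6)/(4*g^2 + 20*g + 25)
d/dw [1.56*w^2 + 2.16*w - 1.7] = 3.12*w + 2.16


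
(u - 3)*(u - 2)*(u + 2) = u^3 - 3*u^2 - 4*u + 12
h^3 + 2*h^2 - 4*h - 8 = (h - 2)*(h + 2)^2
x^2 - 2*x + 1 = (x - 1)^2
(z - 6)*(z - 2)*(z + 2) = z^3 - 6*z^2 - 4*z + 24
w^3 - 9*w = w*(w - 3)*(w + 3)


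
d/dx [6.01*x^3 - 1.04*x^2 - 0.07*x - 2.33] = 18.03*x^2 - 2.08*x - 0.07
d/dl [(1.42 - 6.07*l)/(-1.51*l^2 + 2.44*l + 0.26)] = (-9.1657*l^2 + 4.2884*l - 5.043)/(2.2801*l^4 - 7.3688*l^3 + 5.1684*l^2 + 1.2688*l + 0.0676)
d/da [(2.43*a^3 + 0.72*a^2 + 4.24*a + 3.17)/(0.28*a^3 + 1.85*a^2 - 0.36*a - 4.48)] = (4.2939*a^4 - 4.124*a^3 - 43.4252*a^2 - 18.1802*a - 17.854)/(0.0784*a^6 + 1.036*a^5 + 3.2209*a^4 - 3.8408*a^3 - 16.4464*a^2 + 3.2256*a + 20.0704)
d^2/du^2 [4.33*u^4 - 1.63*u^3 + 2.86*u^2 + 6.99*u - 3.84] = 51.96*u^2 - 9.78*u + 5.72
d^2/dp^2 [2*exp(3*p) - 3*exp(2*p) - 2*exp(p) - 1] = (18*exp(2*p) - 12*exp(p) - 2)*exp(p)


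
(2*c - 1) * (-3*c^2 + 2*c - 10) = -6*c^3 + 7*c^2 - 22*c + 10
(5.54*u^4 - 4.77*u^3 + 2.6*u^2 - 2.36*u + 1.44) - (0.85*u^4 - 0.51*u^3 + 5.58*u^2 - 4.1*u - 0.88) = 4.69*u^4 - 4.26*u^3 - 2.98*u^2 + 1.74*u + 2.32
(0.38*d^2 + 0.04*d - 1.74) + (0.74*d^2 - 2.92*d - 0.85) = 1.12*d^2 - 2.88*d - 2.59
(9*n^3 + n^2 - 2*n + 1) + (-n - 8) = 9*n^3 + n^2 - 3*n - 7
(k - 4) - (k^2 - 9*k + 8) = -k^2 + 10*k - 12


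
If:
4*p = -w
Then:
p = -w/4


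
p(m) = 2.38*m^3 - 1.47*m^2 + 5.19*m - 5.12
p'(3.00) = 60.63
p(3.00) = 61.48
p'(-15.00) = 1655.79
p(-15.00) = -8446.22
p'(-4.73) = 178.84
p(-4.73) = -314.42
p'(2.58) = 45.13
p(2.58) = 39.36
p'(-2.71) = 65.59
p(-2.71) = -77.35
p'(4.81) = 156.24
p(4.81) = 250.69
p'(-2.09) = 42.52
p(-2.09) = -44.12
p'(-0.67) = 10.36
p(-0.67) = -9.97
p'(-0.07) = 5.43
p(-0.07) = -5.49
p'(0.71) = 6.70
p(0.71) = -1.32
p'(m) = 7.14*m^2 - 2.94*m + 5.19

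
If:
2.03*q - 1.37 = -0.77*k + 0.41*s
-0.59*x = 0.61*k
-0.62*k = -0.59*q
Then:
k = -0.967213114754098*x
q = -1.01639344262295*x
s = -6.84886045581767*x - 3.34146341463415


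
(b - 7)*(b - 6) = b^2 - 13*b + 42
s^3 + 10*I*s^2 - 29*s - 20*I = (s + I)*(s + 4*I)*(s + 5*I)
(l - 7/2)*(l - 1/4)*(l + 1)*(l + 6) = l^4 + 13*l^3/4 - 155*l^2/8 - 131*l/8 + 21/4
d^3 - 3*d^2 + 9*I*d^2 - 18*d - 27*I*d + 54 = (d - 3)*(d + 3*I)*(d + 6*I)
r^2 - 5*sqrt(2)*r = r*(r - 5*sqrt(2))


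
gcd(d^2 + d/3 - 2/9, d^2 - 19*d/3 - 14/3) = d + 2/3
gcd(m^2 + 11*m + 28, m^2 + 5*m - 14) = m + 7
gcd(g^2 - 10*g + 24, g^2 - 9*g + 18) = g - 6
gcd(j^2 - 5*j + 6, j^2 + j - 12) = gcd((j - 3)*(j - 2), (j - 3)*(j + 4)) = j - 3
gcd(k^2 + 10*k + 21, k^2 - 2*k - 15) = k + 3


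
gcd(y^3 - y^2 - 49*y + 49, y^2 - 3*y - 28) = y - 7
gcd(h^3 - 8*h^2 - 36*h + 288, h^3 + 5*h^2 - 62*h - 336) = h^2 - 2*h - 48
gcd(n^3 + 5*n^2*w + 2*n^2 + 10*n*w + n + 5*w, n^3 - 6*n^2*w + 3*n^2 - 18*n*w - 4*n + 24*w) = 1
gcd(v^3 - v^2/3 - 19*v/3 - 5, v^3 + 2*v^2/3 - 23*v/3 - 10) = v^2 - 4*v/3 - 5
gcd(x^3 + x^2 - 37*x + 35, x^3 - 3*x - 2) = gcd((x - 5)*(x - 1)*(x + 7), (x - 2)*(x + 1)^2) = 1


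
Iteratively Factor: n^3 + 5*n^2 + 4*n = (n + 1)*(n^2 + 4*n) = (n + 1)*(n + 4)*(n)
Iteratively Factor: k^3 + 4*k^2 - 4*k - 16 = (k + 2)*(k^2 + 2*k - 8) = (k + 2)*(k + 4)*(k - 2)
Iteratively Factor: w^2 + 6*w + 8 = (w + 2)*(w + 4)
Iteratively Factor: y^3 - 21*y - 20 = (y - 5)*(y^2 + 5*y + 4) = (y - 5)*(y + 1)*(y + 4)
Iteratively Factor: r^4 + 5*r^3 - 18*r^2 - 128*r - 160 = (r - 5)*(r^3 + 10*r^2 + 32*r + 32) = (r - 5)*(r + 2)*(r^2 + 8*r + 16) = (r - 5)*(r + 2)*(r + 4)*(r + 4)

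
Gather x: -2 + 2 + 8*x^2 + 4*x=8*x^2 + 4*x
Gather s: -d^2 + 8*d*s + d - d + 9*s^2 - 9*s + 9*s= -d^2 + 8*d*s + 9*s^2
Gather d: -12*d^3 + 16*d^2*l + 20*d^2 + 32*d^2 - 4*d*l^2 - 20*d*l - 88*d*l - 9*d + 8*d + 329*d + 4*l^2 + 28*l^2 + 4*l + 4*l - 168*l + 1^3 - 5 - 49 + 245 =-12*d^3 + d^2*(16*l + 52) + d*(-4*l^2 - 108*l + 328) + 32*l^2 - 160*l + 192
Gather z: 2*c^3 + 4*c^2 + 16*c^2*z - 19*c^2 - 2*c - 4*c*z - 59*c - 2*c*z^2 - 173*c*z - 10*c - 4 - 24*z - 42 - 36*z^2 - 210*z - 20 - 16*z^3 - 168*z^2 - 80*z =2*c^3 - 15*c^2 - 71*c - 16*z^3 + z^2*(-2*c - 204) + z*(16*c^2 - 177*c - 314) - 66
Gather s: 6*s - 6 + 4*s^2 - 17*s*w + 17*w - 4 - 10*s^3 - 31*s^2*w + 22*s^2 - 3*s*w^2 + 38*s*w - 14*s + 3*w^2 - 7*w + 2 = -10*s^3 + s^2*(26 - 31*w) + s*(-3*w^2 + 21*w - 8) + 3*w^2 + 10*w - 8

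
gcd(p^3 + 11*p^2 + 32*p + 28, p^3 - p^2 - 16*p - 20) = p^2 + 4*p + 4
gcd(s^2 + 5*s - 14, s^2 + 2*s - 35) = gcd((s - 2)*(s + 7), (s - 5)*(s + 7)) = s + 7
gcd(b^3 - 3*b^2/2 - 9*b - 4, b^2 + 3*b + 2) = b + 2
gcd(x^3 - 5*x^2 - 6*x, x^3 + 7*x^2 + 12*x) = x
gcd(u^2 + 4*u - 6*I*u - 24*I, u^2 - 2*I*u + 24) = u - 6*I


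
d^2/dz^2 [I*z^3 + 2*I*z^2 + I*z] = I*(6*z + 4)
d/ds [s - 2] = 1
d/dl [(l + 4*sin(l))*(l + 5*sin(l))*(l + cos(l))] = -(l + 4*sin(l))*(l + 5*sin(l))*(sin(l) - 1) + (l + 4*sin(l))*(l + cos(l))*(5*cos(l) + 1) + (l + 5*sin(l))*(l + cos(l))*(4*cos(l) + 1)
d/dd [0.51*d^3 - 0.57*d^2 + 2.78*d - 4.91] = 1.53*d^2 - 1.14*d + 2.78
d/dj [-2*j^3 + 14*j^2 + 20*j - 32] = -6*j^2 + 28*j + 20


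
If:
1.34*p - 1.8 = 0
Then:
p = 1.34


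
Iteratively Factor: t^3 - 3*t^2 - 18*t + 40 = (t + 4)*(t^2 - 7*t + 10) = (t - 2)*(t + 4)*(t - 5)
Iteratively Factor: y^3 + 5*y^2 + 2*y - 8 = (y + 2)*(y^2 + 3*y - 4) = (y + 2)*(y + 4)*(y - 1)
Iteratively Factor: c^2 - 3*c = (c - 3)*(c)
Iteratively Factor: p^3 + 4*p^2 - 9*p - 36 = (p + 3)*(p^2 + p - 12) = (p - 3)*(p + 3)*(p + 4)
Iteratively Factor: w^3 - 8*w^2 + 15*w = (w - 3)*(w^2 - 5*w) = w*(w - 3)*(w - 5)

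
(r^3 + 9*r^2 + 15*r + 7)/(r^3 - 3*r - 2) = (r + 7)/(r - 2)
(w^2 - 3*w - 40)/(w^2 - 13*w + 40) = (w + 5)/(w - 5)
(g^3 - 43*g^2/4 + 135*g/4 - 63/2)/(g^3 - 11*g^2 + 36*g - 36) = (g - 7/4)/(g - 2)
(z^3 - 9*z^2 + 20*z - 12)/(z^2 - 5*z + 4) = (z^2 - 8*z + 12)/(z - 4)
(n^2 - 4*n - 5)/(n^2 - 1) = (n - 5)/(n - 1)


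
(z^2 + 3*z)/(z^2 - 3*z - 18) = z/(z - 6)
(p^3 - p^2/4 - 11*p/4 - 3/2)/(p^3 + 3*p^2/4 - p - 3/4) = (p - 2)/(p - 1)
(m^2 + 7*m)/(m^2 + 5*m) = (m + 7)/(m + 5)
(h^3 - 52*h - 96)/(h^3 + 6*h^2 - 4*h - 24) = (h - 8)/(h - 2)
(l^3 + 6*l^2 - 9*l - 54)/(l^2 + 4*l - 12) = (l^2 - 9)/(l - 2)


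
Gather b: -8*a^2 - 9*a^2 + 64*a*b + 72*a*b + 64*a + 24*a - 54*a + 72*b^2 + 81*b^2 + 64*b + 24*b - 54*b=-17*a^2 + 34*a + 153*b^2 + b*(136*a + 34)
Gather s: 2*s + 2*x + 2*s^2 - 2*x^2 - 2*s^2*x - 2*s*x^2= s^2*(2 - 2*x) + s*(2 - 2*x^2) - 2*x^2 + 2*x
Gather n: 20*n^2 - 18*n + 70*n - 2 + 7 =20*n^2 + 52*n + 5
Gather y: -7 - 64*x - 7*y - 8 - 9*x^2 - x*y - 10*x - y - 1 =-9*x^2 - 74*x + y*(-x - 8) - 16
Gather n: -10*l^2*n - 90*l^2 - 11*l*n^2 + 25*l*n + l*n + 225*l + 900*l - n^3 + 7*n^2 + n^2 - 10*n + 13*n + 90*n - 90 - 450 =-90*l^2 + 1125*l - n^3 + n^2*(8 - 11*l) + n*(-10*l^2 + 26*l + 93) - 540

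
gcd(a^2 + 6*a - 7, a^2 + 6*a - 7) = a^2 + 6*a - 7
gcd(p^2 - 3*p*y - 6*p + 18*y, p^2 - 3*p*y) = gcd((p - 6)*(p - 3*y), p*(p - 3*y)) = -p + 3*y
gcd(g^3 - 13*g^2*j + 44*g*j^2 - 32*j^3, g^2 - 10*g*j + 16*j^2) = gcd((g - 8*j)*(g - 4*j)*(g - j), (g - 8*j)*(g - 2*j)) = g - 8*j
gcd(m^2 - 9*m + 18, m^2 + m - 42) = m - 6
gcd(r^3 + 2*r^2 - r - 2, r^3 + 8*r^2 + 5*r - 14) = r^2 + r - 2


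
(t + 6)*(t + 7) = t^2 + 13*t + 42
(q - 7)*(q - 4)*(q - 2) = q^3 - 13*q^2 + 50*q - 56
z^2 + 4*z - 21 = (z - 3)*(z + 7)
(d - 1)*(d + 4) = d^2 + 3*d - 4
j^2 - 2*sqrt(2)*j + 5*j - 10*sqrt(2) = (j + 5)*(j - 2*sqrt(2))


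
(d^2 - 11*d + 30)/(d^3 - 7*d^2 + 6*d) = (d - 5)/(d*(d - 1))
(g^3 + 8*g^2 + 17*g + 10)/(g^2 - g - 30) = (g^2 + 3*g + 2)/(g - 6)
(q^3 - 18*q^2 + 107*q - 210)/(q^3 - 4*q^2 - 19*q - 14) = (q^2 - 11*q + 30)/(q^2 + 3*q + 2)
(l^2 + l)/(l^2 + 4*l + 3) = l/(l + 3)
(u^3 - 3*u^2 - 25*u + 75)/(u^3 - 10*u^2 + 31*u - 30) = (u + 5)/(u - 2)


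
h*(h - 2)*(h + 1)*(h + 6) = h^4 + 5*h^3 - 8*h^2 - 12*h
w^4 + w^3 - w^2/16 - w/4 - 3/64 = (w - 1/2)*(w + 1/4)*(w + 1/2)*(w + 3/4)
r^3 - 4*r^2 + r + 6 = (r - 3)*(r - 2)*(r + 1)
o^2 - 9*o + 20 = (o - 5)*(o - 4)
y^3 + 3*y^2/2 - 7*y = y*(y - 2)*(y + 7/2)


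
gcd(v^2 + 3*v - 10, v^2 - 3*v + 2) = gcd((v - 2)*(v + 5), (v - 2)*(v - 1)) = v - 2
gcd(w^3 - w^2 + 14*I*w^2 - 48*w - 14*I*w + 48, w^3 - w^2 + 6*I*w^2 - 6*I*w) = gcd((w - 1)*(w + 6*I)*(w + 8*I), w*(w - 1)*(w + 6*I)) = w^2 + w*(-1 + 6*I) - 6*I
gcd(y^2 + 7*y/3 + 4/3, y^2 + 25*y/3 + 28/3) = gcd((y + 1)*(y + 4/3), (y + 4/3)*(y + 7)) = y + 4/3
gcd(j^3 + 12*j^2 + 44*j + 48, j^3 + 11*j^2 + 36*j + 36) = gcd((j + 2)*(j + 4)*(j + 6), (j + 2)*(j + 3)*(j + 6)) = j^2 + 8*j + 12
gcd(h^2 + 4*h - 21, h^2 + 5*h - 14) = h + 7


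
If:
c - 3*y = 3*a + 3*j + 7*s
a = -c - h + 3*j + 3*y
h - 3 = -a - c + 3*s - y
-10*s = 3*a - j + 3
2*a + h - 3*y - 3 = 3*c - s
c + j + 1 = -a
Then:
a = 12/31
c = -32/31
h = 50/31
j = -11/31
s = -14/31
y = 21/31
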